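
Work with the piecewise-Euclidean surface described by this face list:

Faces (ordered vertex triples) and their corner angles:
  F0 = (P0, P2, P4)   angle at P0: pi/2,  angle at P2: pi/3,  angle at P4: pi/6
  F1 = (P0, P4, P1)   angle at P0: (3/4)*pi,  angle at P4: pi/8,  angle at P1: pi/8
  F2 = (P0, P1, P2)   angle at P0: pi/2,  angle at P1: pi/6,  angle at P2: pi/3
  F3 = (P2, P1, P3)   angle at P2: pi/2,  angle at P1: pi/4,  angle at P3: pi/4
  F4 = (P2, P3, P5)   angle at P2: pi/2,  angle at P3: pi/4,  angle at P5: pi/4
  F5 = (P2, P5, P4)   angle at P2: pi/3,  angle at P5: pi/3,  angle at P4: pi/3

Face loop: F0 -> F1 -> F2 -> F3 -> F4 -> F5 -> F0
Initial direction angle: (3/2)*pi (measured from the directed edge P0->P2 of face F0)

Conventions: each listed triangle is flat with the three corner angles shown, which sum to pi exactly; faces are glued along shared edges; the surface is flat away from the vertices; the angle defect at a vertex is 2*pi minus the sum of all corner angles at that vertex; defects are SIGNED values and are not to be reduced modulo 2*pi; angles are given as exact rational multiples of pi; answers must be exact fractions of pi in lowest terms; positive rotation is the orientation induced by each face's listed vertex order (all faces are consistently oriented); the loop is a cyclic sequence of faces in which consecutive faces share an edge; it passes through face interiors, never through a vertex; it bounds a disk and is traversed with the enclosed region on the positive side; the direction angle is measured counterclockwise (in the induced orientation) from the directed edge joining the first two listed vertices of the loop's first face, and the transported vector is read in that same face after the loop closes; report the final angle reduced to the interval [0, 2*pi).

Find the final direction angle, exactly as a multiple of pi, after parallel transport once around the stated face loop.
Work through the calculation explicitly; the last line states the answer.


enclosed vertex P0: corner angles sum to (7/4)*pi, defect = 2*pi - (7/4)*pi = pi/4
enclosed vertex P2: corner angles sum to 2*pi, defect = 2*pi - 2*pi = 0
transport around the loop rotates by the sum of enclosed defects; add to the initial angle mod 2*pi
final angle = (3/2)*pi + pi/4 = (7/4)*pi (mod 2*pi)

Answer: final direction angle = (7/4)*pi


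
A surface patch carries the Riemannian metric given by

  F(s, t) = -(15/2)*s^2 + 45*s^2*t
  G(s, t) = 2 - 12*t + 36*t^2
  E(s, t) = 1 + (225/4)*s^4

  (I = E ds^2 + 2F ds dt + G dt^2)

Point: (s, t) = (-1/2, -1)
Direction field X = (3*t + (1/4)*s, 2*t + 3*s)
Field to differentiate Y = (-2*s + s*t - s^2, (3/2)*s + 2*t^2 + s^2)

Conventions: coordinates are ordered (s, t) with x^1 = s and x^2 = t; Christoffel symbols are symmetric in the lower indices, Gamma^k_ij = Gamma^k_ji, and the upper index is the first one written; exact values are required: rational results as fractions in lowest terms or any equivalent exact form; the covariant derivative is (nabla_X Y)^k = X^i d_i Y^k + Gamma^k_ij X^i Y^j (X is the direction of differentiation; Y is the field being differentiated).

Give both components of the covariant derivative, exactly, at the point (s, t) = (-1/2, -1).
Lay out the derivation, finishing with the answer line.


E = 289/64, F = -105/8, G = 50 at the point
E_s = -225/8, E_t = 0, F_s = 105/2, F_t = 45/4, G_s = 0, G_t = -84
EG - F^2 = 3425/64;  g^inv = (64/3425) * [[50, 105/8], [105/8, 289/64]]
first-kind symbols [ij,l] = (1/2)(d_i g_jl + d_j g_il - d_l g_ij): [ss,s] = E_s/2 = -225/16, [ss,t] = F_s - E_t/2 = 105/2, [st,s] = E_t/2 = 0, [st,t] = G_s/2 = 0, [tt,s] = F_t - G_s/2 = 45/4, [tt,t] = G_t/2 = -42
Gamma^s_ij = (G*[ij,s] - F*[ij,t])/(EG - F^2), Gamma^t_ij = (E*[ij,t] - F*[ij,s])/(EG - F^2)
Gamma_sss = -36/137, Gamma_sst = 0, Gamma_stt = 144/685, Gamma_tss = 672/685, Gamma_tst = 0, Gamma_ttt = -2688/3425
X = (-25/8, -7/2), Y = (5/4, 3/2) at the point

Answer: (nabla_X Y)^s = 43417/5480, (nabla_X Y)^t = 697367/54800


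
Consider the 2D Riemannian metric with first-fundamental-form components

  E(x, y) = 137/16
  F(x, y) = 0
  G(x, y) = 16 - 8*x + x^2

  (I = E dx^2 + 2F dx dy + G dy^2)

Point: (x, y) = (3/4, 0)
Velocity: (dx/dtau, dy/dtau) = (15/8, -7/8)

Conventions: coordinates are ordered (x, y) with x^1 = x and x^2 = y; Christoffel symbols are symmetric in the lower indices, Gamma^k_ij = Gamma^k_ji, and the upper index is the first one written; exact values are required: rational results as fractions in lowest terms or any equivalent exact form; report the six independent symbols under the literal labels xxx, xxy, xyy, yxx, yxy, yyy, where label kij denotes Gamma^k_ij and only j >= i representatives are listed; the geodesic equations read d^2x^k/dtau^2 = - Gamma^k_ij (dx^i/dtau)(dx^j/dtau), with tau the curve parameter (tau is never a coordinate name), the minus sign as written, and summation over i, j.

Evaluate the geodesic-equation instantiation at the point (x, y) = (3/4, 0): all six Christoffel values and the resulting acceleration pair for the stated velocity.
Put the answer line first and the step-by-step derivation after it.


Answer: Gamma_xxx = 0, Gamma_xxy = 0, Gamma_xyy = 52/137, Gamma_yxx = 0, Gamma_yxy = -4/13, Gamma_yyy = 0; accelerations (d^2x/dtau^2, d^2y/dtau^2) = (-637/2192, -105/104)

E = 137/16, F = 0, G = 169/16 at the point
E_x = 0, E_y = 0, F_x = 0, F_y = 0, G_x = -13/2, G_y = 0
EG - F^2 = 23153/256;  g^inv = (256/23153) * [[169/16, 0], [0, 137/16]]
first-kind symbols [ij,l] = (1/2)(d_i g_jl + d_j g_il - d_l g_ij): [xx,x] = E_x/2 = 0, [xx,y] = F_x - E_y/2 = 0, [xy,x] = E_y/2 = 0, [xy,y] = G_x/2 = -13/4, [yy,x] = F_y - G_x/2 = 13/4, [yy,y] = G_y/2 = 0
Gamma^x_ij = (G*[ij,x] - F*[ij,y])/(EG - F^2), Gamma^y_ij = (E*[ij,y] - F*[ij,x])/(EG - F^2)
Gamma_xxx = 0, Gamma_xxy = 0, Gamma_xyy = 52/137, Gamma_yxx = 0, Gamma_yxy = -4/13, Gamma_yyy = 0
d^2x/dtau^2 = -(Gamma_xxx*(15/8)^2 + 2*Gamma_xxy*(15/8)*(-7/8) + Gamma_xyy*(-7/8)^2) = -637/2192
d^2y/dtau^2 = -(Gamma_yxx*(15/8)^2 + 2*Gamma_yxy*(15/8)*(-7/8) + Gamma_yyy*(-7/8)^2) = -105/104


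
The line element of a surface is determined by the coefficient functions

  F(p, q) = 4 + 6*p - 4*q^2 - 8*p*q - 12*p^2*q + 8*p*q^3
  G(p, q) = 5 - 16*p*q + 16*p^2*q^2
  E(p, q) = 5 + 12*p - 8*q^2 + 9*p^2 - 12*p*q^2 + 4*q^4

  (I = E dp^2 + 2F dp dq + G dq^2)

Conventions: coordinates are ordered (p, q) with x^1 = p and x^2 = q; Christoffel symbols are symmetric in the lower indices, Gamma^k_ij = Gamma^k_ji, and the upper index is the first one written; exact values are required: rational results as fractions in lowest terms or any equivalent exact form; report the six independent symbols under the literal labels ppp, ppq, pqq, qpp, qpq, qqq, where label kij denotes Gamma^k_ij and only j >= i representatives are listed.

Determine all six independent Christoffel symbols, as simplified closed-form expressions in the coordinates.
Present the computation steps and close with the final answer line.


E = 5 + 12*p - 8*q^2 + 9*p^2 - 12*p*q^2 + 4*q^4; F = 4 + 6*p - 4*q^2 - 8*p*q - 12*p^2*q + 8*p*q^3; G = 5 - 16*p*q + 16*p^2*q^2
Gamma^k_ij = (1/2) g^{kl} (d_i g_jl + d_j g_il - d_l g_ij), with g^inv = (1/(EG-F^2)) [[G, -F], [-F, E]]
first partials: E_p = 12 + 18*p - 12*q^2, E_q = -16*q - 24*p*q + 16*q^3, F_p = 6 - 8*q - 24*p*q + 8*q^3, F_q = -8*q - 8*p - 12*p^2 + 24*p*q^2, G_p = -16*q + 32*p*q^2, G_q = -16*p + 32*p^2*q
D = EG - F^2 = 9 + 12*p - 8*q^2 - 16*p*q + 9*p^2 - 12*p*q^2 + 4*q^4 + 16*p^2*q^2
expanded: Gamma^p_pp = (G E_p - 2F F_p + F E_q)/(2D), Gamma^p_pq = (G E_q - F G_p)/(2D), Gamma^p_qq = (2G F_q - G G_p - F G_q)/(2D), Gamma^q_pp = (2E F_p - E E_q - F E_p)/(2D), Gamma^q_pq = (E G_p - F E_q)/(2D), Gamma^q_qq = (E G_q - 2F F_q + F G_p)/(2D); substitute and cancel common factors

Answer: Gamma_ppp = (9*p - 6*q^2 + 6)/(16*p^2*q^2 + 9*p^2 - 12*p*q^2 - 16*p*q + 12*p + 4*q^4 - 8*q^2 + 9), Gamma_ppq = (-12*p*q + 8*q^3 - 8*q)/(16*p^2*q^2 + 9*p^2 - 12*p*q^2 - 16*p*q + 12*p + 4*q^4 - 8*q^2 + 9), Gamma_pqq = (-12*p^2 + 8*p*q^2 - 8*p)/(16*p^2*q^2 + 9*p^2 - 12*p*q^2 - 16*p*q + 12*p + 4*q^4 - 8*q^2 + 9), Gamma_qpp = (-12*p*q + 6)/(16*p^2*q^2 + 9*p^2 - 12*p*q^2 - 16*p*q + 12*p + 4*q^4 - 8*q^2 + 9), Gamma_qpq = (16*p*q^2 - 8*q)/(16*p^2*q^2 + 9*p^2 - 12*p*q^2 - 16*p*q + 12*p + 4*q^4 - 8*q^2 + 9), Gamma_qqq = (16*p^2*q - 8*p)/(16*p^2*q^2 + 9*p^2 - 12*p*q^2 - 16*p*q + 12*p + 4*q^4 - 8*q^2 + 9)


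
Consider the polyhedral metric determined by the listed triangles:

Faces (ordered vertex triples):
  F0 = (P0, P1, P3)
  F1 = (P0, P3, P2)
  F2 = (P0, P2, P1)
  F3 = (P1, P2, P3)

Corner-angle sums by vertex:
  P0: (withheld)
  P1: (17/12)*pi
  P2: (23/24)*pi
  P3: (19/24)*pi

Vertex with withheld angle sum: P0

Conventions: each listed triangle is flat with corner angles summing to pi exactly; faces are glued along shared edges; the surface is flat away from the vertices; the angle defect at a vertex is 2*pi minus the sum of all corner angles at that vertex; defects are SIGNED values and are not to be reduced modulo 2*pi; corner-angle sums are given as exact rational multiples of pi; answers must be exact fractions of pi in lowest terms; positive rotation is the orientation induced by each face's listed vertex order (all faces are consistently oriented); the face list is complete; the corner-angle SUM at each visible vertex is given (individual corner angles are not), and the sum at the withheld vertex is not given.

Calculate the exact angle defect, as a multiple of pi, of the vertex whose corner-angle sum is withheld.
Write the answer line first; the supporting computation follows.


Answer: defect(P0) = (7/6)*pi

V = 4, E = 6, F = 4; chi = V - E + F = 2
Gauss-Bonnet: total defect = 2*pi*chi = 4*pi; visible defects sum to (17/6)*pi


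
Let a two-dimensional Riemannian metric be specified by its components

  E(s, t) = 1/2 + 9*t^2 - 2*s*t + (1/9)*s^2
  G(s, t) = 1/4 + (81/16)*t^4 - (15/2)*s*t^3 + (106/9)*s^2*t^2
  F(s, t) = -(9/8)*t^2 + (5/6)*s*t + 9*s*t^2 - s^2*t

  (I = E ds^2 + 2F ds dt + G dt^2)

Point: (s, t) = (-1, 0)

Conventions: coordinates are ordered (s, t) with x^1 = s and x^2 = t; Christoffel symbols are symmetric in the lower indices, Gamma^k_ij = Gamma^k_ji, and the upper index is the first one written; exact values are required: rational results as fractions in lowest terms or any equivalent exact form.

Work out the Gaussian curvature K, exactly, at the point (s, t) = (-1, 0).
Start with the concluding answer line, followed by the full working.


Answer: K = -3852/121

E = 11/18, F = 0, G = 1/4, EG - F^2 = 11/72 at the point
E_s = -2/9, E_t = 2, F_s = 0, F_t = -11/6, G_s = 0, G_t = 0
E_tt = 18, F_st = 17/6, G_ss = 0
K follows from Brioschi's formula, (det M1 - det M2)/(EG - F^2)^2.
M1 = [[-E_tt/2 + F_st - G_ss/2, E_s/2, F_s - E_t/2], [F_t - G_s/2, E, F], [G_t/2, F, G]] = [[-37/6, -1/9, -1], [-11/6, 11/18, 0], [0, 0, 1/4]]; det M1 = -143/144
M2 = [[0, E_t/2, G_s/2], [E_t/2, E, F], [G_s/2, F, G]] = [[0, 1, 0], [1, 11/18, 0], [0, 0, 1/4]]; det M2 = -1/4
det M1 - det M2 = -107/144; K = -107/144 / (11/72)^2 = -3852/121


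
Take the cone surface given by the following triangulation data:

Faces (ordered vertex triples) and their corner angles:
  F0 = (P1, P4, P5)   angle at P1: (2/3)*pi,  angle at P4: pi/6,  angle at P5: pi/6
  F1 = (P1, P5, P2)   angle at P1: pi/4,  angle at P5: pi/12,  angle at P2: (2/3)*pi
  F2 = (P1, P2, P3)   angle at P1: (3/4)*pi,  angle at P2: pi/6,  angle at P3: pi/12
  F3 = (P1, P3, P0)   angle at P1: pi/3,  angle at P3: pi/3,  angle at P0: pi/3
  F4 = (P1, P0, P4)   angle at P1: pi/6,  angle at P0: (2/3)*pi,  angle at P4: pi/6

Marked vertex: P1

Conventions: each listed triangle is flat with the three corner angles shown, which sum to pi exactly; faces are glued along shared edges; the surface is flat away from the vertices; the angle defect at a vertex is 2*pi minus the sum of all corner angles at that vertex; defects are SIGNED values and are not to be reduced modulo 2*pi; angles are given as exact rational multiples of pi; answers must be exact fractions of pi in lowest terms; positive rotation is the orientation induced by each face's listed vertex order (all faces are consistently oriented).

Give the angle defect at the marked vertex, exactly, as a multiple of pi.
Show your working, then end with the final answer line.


Sum of corner angles at P1: (13/6)*pi
defect = 2*pi - (13/6)*pi

Answer: defect(P1) = -pi/6


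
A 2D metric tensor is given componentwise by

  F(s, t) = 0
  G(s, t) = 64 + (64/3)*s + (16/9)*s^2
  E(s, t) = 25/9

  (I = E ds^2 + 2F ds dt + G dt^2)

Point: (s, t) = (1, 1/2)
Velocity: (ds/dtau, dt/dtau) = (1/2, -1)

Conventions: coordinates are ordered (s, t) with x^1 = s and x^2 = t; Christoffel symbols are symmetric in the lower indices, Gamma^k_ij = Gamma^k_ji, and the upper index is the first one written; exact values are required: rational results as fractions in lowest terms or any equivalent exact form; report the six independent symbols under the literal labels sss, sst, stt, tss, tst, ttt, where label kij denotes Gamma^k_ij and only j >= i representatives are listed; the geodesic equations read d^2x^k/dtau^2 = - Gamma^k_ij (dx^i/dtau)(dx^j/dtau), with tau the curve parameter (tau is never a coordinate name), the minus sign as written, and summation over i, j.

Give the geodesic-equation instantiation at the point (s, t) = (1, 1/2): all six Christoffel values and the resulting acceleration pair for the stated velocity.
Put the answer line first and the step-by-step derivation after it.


Answer: Gamma_sss = 0, Gamma_sst = 0, Gamma_stt = -112/25, Gamma_tss = 0, Gamma_tst = 1/7, Gamma_ttt = 0; accelerations (d^2s/dtau^2, d^2t/dtau^2) = (112/25, 1/7)

E = 25/9, F = 0, G = 784/9 at the point
E_s = 0, E_t = 0, F_s = 0, F_t = 0, G_s = 224/9, G_t = 0
EG - F^2 = 19600/81;  g^inv = (81/19600) * [[784/9, 0], [0, 25/9]]
first-kind symbols [ij,l] = (1/2)(d_i g_jl + d_j g_il - d_l g_ij): [ss,s] = E_s/2 = 0, [ss,t] = F_s - E_t/2 = 0, [st,s] = E_t/2 = 0, [st,t] = G_s/2 = 112/9, [tt,s] = F_t - G_s/2 = -112/9, [tt,t] = G_t/2 = 0
Gamma^s_ij = (G*[ij,s] - F*[ij,t])/(EG - F^2), Gamma^t_ij = (E*[ij,t] - F*[ij,s])/(EG - F^2)
Gamma_sss = 0, Gamma_sst = 0, Gamma_stt = -112/25, Gamma_tss = 0, Gamma_tst = 1/7, Gamma_ttt = 0
d^2s/dtau^2 = -(Gamma_sss*(1/2)^2 + 2*Gamma_sst*(1/2)*(-1) + Gamma_stt*(-1)^2) = 112/25
d^2t/dtau^2 = -(Gamma_tss*(1/2)^2 + 2*Gamma_tst*(1/2)*(-1) + Gamma_ttt*(-1)^2) = 1/7


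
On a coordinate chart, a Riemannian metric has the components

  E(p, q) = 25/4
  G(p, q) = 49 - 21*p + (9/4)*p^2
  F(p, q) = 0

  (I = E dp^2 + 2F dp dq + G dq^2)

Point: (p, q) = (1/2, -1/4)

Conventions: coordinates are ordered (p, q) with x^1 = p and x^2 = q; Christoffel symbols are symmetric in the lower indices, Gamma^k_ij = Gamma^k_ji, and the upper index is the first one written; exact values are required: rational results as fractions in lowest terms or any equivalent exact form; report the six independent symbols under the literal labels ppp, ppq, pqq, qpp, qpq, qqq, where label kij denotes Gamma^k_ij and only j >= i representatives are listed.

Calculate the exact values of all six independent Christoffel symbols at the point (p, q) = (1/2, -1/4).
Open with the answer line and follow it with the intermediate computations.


Answer: Gamma_ppp = 0, Gamma_ppq = 0, Gamma_pqq = 3/2, Gamma_qpp = 0, Gamma_qpq = -6/25, Gamma_qqq = 0

E = 25/4, F = 0, G = 625/16 at the point
E_p = 0, E_q = 0, F_p = 0, F_q = 0, G_p = -75/4, G_q = 0
EG - F^2 = 15625/64;  g^inv = (64/15625) * [[625/16, 0], [0, 25/4]]
first-kind symbols [ij,l] = (1/2)(d_i g_jl + d_j g_il - d_l g_ij): [pp,p] = E_p/2 = 0, [pp,q] = F_p - E_q/2 = 0, [pq,p] = E_q/2 = 0, [pq,q] = G_p/2 = -75/8, [qq,p] = F_q - G_p/2 = 75/8, [qq,q] = G_q/2 = 0
Gamma^p_ij = (G*[ij,p] - F*[ij,q])/(EG - F^2), Gamma^q_ij = (E*[ij,q] - F*[ij,p])/(EG - F^2)


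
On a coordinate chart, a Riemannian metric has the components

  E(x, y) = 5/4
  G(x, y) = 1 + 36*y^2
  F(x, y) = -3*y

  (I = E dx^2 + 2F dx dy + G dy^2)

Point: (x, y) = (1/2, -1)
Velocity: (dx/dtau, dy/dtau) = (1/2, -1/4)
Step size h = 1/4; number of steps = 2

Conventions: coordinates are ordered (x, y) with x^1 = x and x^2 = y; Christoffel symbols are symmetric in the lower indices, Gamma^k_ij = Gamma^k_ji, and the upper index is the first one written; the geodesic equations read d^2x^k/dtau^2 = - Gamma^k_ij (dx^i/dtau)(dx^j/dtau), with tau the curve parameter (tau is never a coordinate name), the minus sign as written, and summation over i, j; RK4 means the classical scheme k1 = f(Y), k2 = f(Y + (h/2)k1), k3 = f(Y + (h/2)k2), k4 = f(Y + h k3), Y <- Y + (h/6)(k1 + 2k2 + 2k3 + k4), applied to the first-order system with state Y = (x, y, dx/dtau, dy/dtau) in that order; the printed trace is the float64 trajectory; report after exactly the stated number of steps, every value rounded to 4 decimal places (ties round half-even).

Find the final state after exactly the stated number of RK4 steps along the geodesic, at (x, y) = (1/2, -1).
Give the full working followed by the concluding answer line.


f(Y) = (dx/dtau, dy/dtau, -Gamma^x_ij Y'^i Y'^j, -Gamma^y_ij Y'^i Y'^j) with the Gammas evaluated at the stage position; h = 0.250000; intermediate values shown to 6 dp
step 0: x = 0.5000, y = -1.0000, dx/dtau = 0.5000, dy/dtau = -0.2500
step 1:
  k1: at (x, y) = (0.500000, -1.000000), (dx/dtau, dy/dtau) = (0.500000, -0.250000); Gamma_xxx = 0.000000, Gamma_xxy = 0.000000, Gamma_xyy = -0.080537, Gamma_yxx = 0.000000, Gamma_yxy = 0.000000, Gamma_yyy = -0.966443; k1 = (0.500000, -0.250000, 0.005034, 0.060403)
  k2: at (x, y) = (0.562500, -1.031250), (dx/dtau, dy/dtau) = (0.500629, -0.242450); Gamma_xxx = 0.000000, Gamma_xxy = 0.000000, Gamma_xyy = -0.075882, Gamma_yxx = 0.000000, Gamma_yxy = 0.000000, Gamma_yyy = -0.939038; k2 = (0.500629, -0.242450, 0.004460, 0.055198)
  k3: at (x, y) = (0.562579, -1.030306), (dx/dtau, dy/dtau) = (0.500558, -0.243100); Gamma_xxx = 0.000000, Gamma_xxy = 0.000000, Gamma_xyy = -0.076017, Gamma_yxx = 0.000000, Gamma_yxy = 0.000000, Gamma_yyy = -0.939843; k3 = (0.500558, -0.243100, 0.004492, 0.055543)
  k4: at (x, y) = (0.625139, -1.060775), (dx/dtau, dy/dtau) = (0.501123, -0.236114); Gamma_xxx = 0.000000, Gamma_xxy = 0.000000, Gamma_xyy = -0.071841, Gamma_yxx = 0.000000, Gamma_yxy = 0.000000, Gamma_yyy = -0.914488; k4 = (0.501123, -0.236114, 0.004005, 0.050983)
  Y <- Y + (h/6)(k1 + 2k2 + 2k3 + k4): x = 0.6251, y = -1.0607, dx/dtau = 0.5011, dy/dtau = -0.2361
step 2:
  k1: at (x, y) = (0.625146, -1.060717), (dx/dtau, dy/dtau) = (0.501123, -0.236131); Gamma_xxx = 0.000000, Gamma_xxy = 0.000000, Gamma_xyy = -0.071849, Gamma_yxx = 0.000000, Gamma_yxy = 0.000000, Gamma_yyy = -0.914535; k1 = (0.501123, -0.236131, 0.004006, 0.050992)
  k2: at (x, y) = (0.687786, -1.090234), (dx/dtau, dy/dtau) = (0.501623, -0.229756); Gamma_xxx = 0.000000, Gamma_xxy = 0.000000, Gamma_xyy = -0.068120, Gamma_yxx = 0.000000, Gamma_yxy = 0.000000, Gamma_yyy = -0.891200; k2 = (0.501623, -0.229756, 0.003596, 0.047045)
  k3: at (x, y) = (0.687849, -1.089437), (dx/dtau, dy/dtau) = (0.501572, -0.230250); Gamma_xxx = 0.000000, Gamma_xxy = 0.000000, Gamma_xyy = -0.068217, Gamma_yxx = 0.000000, Gamma_yxy = 0.000000, Gamma_yyy = -0.891815; k3 = (0.501572, -0.230250, 0.003617, 0.047280)
  k4: at (x, y) = (0.750539, -1.118280), (dx/dtau, dy/dtau) = (0.502027, -0.224311); Gamma_xxx = 0.000000, Gamma_xxy = 0.000000, Gamma_xyy = -0.064837, Gamma_yxx = 0.000000, Gamma_yxy = 0.000000, Gamma_yyy = -0.870073; k4 = (0.502027, -0.224311, 0.003262, 0.043778)
  Y <- Y + (h/6)(k1 + 2k2 + 2k3 + k4): x = 0.7505, y = -1.1182, dx/dtau = 0.5020, dy/dtau = -0.2243

Answer: x = 0.7505, y = -1.1182, dx/dtau = 0.5020, dy/dtau = -0.2243


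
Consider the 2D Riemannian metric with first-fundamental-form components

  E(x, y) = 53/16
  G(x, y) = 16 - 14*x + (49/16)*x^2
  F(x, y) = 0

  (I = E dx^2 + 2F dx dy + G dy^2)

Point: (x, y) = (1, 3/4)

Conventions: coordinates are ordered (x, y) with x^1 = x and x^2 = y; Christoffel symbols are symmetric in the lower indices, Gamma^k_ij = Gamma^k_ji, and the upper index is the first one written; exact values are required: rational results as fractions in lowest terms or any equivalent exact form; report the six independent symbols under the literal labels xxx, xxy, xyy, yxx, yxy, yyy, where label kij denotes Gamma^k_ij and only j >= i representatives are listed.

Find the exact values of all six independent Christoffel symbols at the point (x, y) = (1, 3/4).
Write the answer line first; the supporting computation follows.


Answer: Gamma_xxx = 0, Gamma_xxy = 0, Gamma_xyy = 63/53, Gamma_yxx = 0, Gamma_yxy = -7/9, Gamma_yyy = 0

E = 53/16, F = 0, G = 81/16 at the point
E_x = 0, E_y = 0, F_x = 0, F_y = 0, G_x = -63/8, G_y = 0
EG - F^2 = 4293/256;  g^inv = (256/4293) * [[81/16, 0], [0, 53/16]]
first-kind symbols [ij,l] = (1/2)(d_i g_jl + d_j g_il - d_l g_ij): [xx,x] = E_x/2 = 0, [xx,y] = F_x - E_y/2 = 0, [xy,x] = E_y/2 = 0, [xy,y] = G_x/2 = -63/16, [yy,x] = F_y - G_x/2 = 63/16, [yy,y] = G_y/2 = 0
Gamma^x_ij = (G*[ij,x] - F*[ij,y])/(EG - F^2), Gamma^y_ij = (E*[ij,y] - F*[ij,x])/(EG - F^2)


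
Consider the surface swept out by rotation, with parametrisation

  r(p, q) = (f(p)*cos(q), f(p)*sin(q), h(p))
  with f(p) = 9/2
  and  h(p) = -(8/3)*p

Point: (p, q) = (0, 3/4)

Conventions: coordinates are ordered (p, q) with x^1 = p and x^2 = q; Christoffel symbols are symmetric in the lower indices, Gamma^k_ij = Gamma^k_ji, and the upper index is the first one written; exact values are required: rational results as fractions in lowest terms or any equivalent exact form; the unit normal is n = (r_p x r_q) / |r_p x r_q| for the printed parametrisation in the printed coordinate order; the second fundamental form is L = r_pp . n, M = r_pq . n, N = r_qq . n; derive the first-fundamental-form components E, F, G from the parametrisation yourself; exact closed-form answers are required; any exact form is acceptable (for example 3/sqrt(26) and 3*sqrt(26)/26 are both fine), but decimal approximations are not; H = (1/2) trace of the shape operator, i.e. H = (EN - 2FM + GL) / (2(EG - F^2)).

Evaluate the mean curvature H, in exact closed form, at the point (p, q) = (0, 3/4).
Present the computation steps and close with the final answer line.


f = 9/2, f' = 0, f'' = 0, h' = -8/3, h'' = 0
E = 64/9, F = 0, G = 81/4; answer radicand W^2 = 64/9
unnormalised second-form numerators: l = 0, m = 0, n = -12; L = l/sqrt(64/9), and similarly M = m/sqrt(W^2), N = n/sqrt(W^2)
H = (E*n - 2*F*m + G*l) / (2*(EG - F^2)*sqrt(W^2)); E*n - 2*F*m + G*l = -256/3, EG - F^2 = 144, so H = (-8/27)/sqrt(64/9)

Answer: H = -1/9


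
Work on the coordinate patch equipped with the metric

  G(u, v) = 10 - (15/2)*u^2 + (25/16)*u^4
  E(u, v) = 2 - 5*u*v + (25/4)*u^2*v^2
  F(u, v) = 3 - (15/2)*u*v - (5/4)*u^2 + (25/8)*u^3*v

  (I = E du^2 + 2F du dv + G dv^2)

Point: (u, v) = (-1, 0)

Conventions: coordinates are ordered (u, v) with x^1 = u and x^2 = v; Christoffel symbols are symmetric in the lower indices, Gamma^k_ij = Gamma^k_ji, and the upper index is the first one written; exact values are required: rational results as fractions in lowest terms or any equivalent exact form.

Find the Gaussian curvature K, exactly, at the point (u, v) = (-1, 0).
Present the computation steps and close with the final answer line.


E = 2, F = 7/4, G = 65/16, EG - F^2 = 81/16 at the point
E_u = 0, E_v = 5, F_u = 5/2, F_v = 35/8, G_u = 35/4, G_v = 0
E_vv = 25/2, F_uv = 15/8, G_uu = 15/4
Evaluate Brioschi's two determinant matrices M1, M2 and divide by (EG - F^2)^2.
M1 = [[-E_vv/2 + F_uv - G_uu/2, E_u/2, F_u - E_v/2], [F_v - G_u/2, E, F], [G_v/2, F, G]] = [[-25/4, 0, 0], [0, 2, 7/4], [0, 7/4, 65/16]]; det M1 = -2025/64
M2 = [[0, E_v/2, G_u/2], [E_v/2, E, F], [G_u/2, F, G]] = [[0, 5/2, 35/8], [5/2, 2, 7/4], [35/8, 7/4, 65/16]]; det M2 = -1625/64
det M1 - det M2 = -25/4; K = -25/4 / (81/16)^2 = -1600/6561

Answer: K = -1600/6561


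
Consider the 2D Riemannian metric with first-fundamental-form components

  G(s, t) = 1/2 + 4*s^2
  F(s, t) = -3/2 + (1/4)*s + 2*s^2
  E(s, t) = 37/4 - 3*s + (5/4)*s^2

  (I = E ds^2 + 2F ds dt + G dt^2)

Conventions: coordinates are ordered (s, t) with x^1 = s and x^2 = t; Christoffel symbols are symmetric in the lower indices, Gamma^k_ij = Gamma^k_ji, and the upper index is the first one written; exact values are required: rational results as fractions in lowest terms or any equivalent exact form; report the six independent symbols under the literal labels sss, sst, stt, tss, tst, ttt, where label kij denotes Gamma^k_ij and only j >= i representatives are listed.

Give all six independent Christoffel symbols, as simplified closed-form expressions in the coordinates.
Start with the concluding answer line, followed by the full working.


Answer: Gamma_sss = (-48*s^3 - 120*s^2 + 105*s - 6)/(16*s^4 - 208*s^3 + 697*s^2 - 12*s + 38), Gamma_sst = (-128*s^3 - 16*s^2 + 96*s)/(16*s^4 - 208*s^3 + 697*s^2 - 12*s + 38), Gamma_stt = (-256*s^3 - 32*s)/(16*s^4 - 208*s^3 + 697*s^2 - 12*s + 38), Gamma_tss = (40*s^3 - 144*s^2 + 616*s + 1)/(16*s^4 - 208*s^3 + 697*s^2 - 12*s + 38), Gamma_tst = (80*s^3 - 192*s^2 + 592*s)/(16*s^4 - 208*s^3 + 697*s^2 - 12*s + 38), Gamma_ttt = (128*s^3 + 16*s^2 - 96*s)/(16*s^4 - 208*s^3 + 697*s^2 - 12*s + 38)

E = 37/4 - 3*s + (5/4)*s^2; F = -3/2 + (1/4)*s + 2*s^2; G = 1/2 + 4*s^2
Gamma^k_ij = (1/2) g^{kl} (d_i g_jl + d_j g_il - d_l g_ij), with g^inv = (1/(EG-F^2)) [[G, -F], [-F, E]]
first partials: E_s = -3 + (5/2)*s, E_t = 0, F_s = 1/4 + 4*s, F_t = 0, G_s = 8*s, G_t = 0
D = EG - F^2 = 19/8 - (3/4)*s + (697/16)*s^2 - 13*s^3 + s^4
expanded: Gamma^s_ss = (G E_s - 2F F_s + F E_t)/(2D), Gamma^s_st = (G E_t - F G_s)/(2D), Gamma^s_tt = (2G F_t - G G_s - F G_t)/(2D), Gamma^t_ss = (2E F_s - E E_t - F E_s)/(2D), Gamma^t_st = (E G_s - F E_t)/(2D), Gamma^t_tt = (E G_t - 2F F_t + F G_s)/(2D); substitute and cancel common factors


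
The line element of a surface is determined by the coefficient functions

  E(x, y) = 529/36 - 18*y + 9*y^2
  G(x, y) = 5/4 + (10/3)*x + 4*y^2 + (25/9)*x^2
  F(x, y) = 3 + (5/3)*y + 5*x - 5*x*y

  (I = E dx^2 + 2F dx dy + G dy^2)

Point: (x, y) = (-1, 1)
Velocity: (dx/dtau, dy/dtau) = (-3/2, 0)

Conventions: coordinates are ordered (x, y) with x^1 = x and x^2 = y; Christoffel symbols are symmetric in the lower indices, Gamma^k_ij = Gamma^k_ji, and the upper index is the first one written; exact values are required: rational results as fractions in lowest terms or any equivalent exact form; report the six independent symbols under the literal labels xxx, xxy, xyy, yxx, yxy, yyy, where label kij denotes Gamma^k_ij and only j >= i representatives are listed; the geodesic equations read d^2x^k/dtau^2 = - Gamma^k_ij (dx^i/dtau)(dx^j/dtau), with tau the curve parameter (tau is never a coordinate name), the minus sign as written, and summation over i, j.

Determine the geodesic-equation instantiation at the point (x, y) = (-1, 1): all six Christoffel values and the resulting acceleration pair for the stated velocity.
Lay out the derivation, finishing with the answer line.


E = 205/36, F = 14/3, G = 169/36 at the point
E_x = 0, E_y = 0, F_x = 0, F_y = 20/3, G_x = -20/9, G_y = 8
EG - F^2 = 6421/1296;  g^inv = (1296/6421) * [[169/36, -14/3], [-14/3, 205/36]]
first-kind symbols [ij,l] = (1/2)(d_i g_jl + d_j g_il - d_l g_ij): [xx,x] = E_x/2 = 0, [xx,y] = F_x - E_y/2 = 0, [xy,x] = E_y/2 = 0, [xy,y] = G_x/2 = -10/9, [yy,x] = F_y - G_x/2 = 70/9, [yy,y] = G_y/2 = 4
Gamma^x_ij = (G*[ij,x] - F*[ij,y])/(EG - F^2), Gamma^y_ij = (E*[ij,y] - F*[ij,x])/(EG - F^2)
Gamma_xxx = 0, Gamma_xxy = 6720/6421, Gamma_xyy = 23128/6421, Gamma_yxx = 0, Gamma_yxy = -8200/6421, Gamma_yyy = -17520/6421
d^2x/dtau^2 = -(Gamma_xxx*(-3/2)^2 + 2*Gamma_xxy*(-3/2)*(0) + Gamma_xyy*(0)^2) = 0
d^2y/dtau^2 = -(Gamma_yxx*(-3/2)^2 + 2*Gamma_yxy*(-3/2)*(0) + Gamma_yyy*(0)^2) = 0

Answer: Gamma_xxx = 0, Gamma_xxy = 6720/6421, Gamma_xyy = 23128/6421, Gamma_yxx = 0, Gamma_yxy = -8200/6421, Gamma_yyy = -17520/6421; accelerations (d^2x/dtau^2, d^2y/dtau^2) = (0, 0)


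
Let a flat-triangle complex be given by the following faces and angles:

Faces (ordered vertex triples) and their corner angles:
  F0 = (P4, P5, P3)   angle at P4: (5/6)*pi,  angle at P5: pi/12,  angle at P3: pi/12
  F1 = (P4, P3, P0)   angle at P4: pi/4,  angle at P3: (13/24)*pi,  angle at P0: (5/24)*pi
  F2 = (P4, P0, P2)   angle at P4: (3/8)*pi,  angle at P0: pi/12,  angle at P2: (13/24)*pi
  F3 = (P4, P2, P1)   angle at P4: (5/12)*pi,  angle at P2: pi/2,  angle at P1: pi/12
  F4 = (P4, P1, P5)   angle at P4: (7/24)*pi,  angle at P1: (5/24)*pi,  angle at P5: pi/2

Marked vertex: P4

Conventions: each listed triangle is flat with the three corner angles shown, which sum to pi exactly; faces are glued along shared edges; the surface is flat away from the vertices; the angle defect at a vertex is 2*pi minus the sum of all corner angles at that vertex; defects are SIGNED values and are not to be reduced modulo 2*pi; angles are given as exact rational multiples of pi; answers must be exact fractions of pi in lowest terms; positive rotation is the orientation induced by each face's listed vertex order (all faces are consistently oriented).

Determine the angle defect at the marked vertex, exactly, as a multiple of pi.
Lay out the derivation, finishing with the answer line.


Sum of corner angles at P4: (13/6)*pi
defect = 2*pi - (13/6)*pi

Answer: defect(P4) = -pi/6


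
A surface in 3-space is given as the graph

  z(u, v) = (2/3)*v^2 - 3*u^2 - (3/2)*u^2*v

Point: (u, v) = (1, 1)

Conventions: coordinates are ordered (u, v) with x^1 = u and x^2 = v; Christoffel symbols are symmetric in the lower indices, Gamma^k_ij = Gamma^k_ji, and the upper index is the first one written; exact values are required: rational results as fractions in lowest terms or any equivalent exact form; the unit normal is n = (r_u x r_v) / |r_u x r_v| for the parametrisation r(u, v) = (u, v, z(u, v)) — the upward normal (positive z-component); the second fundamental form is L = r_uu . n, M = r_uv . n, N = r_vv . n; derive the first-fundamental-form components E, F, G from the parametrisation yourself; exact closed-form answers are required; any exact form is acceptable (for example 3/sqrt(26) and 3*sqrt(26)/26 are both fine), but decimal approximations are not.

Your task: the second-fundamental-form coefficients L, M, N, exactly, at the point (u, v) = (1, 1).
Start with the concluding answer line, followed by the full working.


Answer: L = -54*sqrt(2953)/2953, M = -18*sqrt(2953)/2953, N = 8*sqrt(2953)/2953

z_u = -9, z_v = -1/6, z_uu = -9, z_uv = -3, z_vv = 4/3
E = 82, F = 3/2, G = 37/36; answer radicand W^2 = 2953/36
unnormalised second-form numerators: l = -9, m = -3, n = 4/3; L = l/sqrt(2953/36), and similarly M = m/sqrt(W^2), N = n/sqrt(W^2)


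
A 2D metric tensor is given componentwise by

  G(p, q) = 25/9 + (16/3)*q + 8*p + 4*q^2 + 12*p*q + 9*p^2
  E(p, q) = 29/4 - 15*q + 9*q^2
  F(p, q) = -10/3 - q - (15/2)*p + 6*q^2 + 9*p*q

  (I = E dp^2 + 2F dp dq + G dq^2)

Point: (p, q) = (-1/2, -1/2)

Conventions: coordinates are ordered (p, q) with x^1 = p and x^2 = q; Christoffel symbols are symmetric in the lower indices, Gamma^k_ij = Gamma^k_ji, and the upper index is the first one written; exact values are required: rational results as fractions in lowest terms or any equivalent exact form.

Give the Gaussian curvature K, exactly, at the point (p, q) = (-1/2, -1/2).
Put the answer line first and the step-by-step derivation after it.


Answer: K = -11664/436921

E = 17, F = 14/3, G = 85/36, EG - F^2 = 661/36 at the point
E_p = 0, E_q = -24, F_p = -12, F_q = -23/2, G_p = -7, G_q = -14/3
E_qq = 18, F_pq = 9, G_pp = 18
K follows from Brioschi's formula, (det M1 - det M2)/(EG - F^2)^2.
M1 = [[-E_qq/2 + F_pq - G_pp/2, E_p/2, F_p - E_q/2], [F_q - G_p/2, E, F], [G_q/2, F, G]] = [[-9, 0, 0], [-8, 17, 14/3], [-7/3, 14/3, 85/36]]; det M1 = -661/4
M2 = [[0, E_q/2, G_p/2], [E_q/2, E, F], [G_p/2, F, G]] = [[0, -12, -7/2], [-12, 17, 14/3], [-7/2, 14/3, 85/36]]; det M2 = -625/4
det M1 - det M2 = -9; K = -9 / (661/36)^2 = -11664/436921


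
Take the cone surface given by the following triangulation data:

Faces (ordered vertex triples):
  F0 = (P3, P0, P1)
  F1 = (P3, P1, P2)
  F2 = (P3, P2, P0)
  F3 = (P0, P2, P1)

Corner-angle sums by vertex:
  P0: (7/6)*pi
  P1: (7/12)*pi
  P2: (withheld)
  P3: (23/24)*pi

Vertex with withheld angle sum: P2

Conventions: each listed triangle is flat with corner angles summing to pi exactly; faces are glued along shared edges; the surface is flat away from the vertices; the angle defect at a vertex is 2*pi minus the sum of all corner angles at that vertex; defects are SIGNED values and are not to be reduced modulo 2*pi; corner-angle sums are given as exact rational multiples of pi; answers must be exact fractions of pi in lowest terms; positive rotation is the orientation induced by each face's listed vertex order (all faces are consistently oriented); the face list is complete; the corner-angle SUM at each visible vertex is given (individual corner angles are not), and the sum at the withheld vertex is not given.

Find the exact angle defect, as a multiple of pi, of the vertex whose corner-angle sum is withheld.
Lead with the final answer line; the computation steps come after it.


Answer: defect(P2) = (17/24)*pi

V = 4, E = 6, F = 4; chi = V - E + F = 2
Gauss-Bonnet: total defect = 2*pi*chi = 4*pi; visible defects sum to (79/24)*pi


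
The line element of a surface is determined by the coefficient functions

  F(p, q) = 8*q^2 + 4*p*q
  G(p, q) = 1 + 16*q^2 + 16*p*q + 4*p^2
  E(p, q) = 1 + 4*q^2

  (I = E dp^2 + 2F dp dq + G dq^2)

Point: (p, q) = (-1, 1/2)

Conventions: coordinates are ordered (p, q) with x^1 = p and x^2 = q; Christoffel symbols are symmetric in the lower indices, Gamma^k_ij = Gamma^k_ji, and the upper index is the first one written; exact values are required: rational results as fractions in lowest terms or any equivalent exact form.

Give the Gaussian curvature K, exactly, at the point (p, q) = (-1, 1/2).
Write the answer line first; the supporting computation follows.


Answer: K = -1

E = 2, F = 0, G = 1, EG - F^2 = 2 at the point
E_p = 0, E_q = 4, F_p = 2, F_q = 4, G_p = 0, G_q = 0
E_qq = 8, F_pq = 4, G_pp = 8
Brioschi: K = (det M1 - det M2) / (EG - F^2)^2 with the standard first/second-derivative matrices M1, M2.
M1 = [[-E_qq/2 + F_pq - G_pp/2, E_p/2, F_p - E_q/2], [F_q - G_p/2, E, F], [G_q/2, F, G]] = [[-4, 0, 0], [4, 2, 0], [0, 0, 1]]; det M1 = -8
M2 = [[0, E_q/2, G_p/2], [E_q/2, E, F], [G_p/2, F, G]] = [[0, 2, 0], [2, 2, 0], [0, 0, 1]]; det M2 = -4
det M1 - det M2 = -4; K = -4 / (2)^2 = -1


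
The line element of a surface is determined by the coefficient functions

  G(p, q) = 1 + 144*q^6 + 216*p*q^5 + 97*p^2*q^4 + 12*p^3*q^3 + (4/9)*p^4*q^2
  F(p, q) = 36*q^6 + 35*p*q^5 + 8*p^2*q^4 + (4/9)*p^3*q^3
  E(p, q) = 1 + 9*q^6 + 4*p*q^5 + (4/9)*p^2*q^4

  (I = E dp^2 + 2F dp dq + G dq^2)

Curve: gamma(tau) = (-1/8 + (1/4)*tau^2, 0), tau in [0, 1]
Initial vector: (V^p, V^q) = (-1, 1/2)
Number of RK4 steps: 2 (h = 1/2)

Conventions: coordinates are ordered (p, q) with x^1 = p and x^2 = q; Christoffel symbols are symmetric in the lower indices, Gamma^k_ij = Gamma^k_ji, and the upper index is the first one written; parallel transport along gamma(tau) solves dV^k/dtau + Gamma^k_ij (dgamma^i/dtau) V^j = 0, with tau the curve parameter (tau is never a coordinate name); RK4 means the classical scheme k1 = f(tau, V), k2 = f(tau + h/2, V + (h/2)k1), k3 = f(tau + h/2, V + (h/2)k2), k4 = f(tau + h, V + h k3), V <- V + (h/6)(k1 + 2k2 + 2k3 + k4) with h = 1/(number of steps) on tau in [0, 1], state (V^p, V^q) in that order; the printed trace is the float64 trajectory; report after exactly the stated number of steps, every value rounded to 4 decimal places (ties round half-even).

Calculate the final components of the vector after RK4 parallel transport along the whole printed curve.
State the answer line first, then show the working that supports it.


Answer: V^p = -1.0000, V^q = 0.5000

gamma'(tau) = ((1/2)*tau, 0); f(tau, V)^k = -Gamma^k_ij(gamma(tau)) gamma'^i(tau) V^j; h = 1/2; intermediate values shown to 6 dp
curve data and Christoffel symbols at the stage parameters:
  tau = 0.000000: gamma = (-0.125000, 0.000000), gamma' = (0.000000, 0.000000); Gamma_ppp = 0.000000, Gamma_ppq = 0.000000, Gamma_pqq = 0.000000, Gamma_qpp = 0.000000, Gamma_qpq = 0.000000, Gamma_qqq = 0.000000
  tau = 0.250000: gamma = (-0.109375, 0.000000), gamma' = (0.125000, 0.000000); Gamma_ppp = 0.000000, Gamma_ppq = 0.000000, Gamma_pqq = 0.000000, Gamma_qpp = 0.000000, Gamma_qpq = 0.000000, Gamma_qqq = 0.000000
  tau = 0.500000: gamma = (-0.062500, 0.000000), gamma' = (0.250000, 0.000000); Gamma_ppp = 0.000000, Gamma_ppq = 0.000000, Gamma_pqq = 0.000000, Gamma_qpp = 0.000000, Gamma_qpq = 0.000000, Gamma_qqq = 0.000000
  tau = 0.750000: gamma = (0.015625, 0.000000), gamma' = (0.375000, 0.000000); Gamma_ppp = 0.000000, Gamma_ppq = 0.000000, Gamma_pqq = 0.000000, Gamma_qpp = 0.000000, Gamma_qpq = 0.000000, Gamma_qqq = 0.000000
  tau = 1.000000: gamma = (0.125000, 0.000000), gamma' = (0.500000, 0.000000); Gamma_ppp = 0.000000, Gamma_ppq = 0.000000, Gamma_pqq = 0.000000, Gamma_qpp = 0.000000, Gamma_qpq = 0.000000, Gamma_qqq = 0.000000
step 0: V^p = -1.0000, V^q = 0.5000
step 1: k1 = (0.000000, 0.000000), k2 = (0.000000, 0.000000), k3 = (0.000000, 0.000000), k4 = (0.000000, 0.000000); V <- V + (h/6)(k1 + 2k2 + 2k3 + k4): V^p = -1.0000, V^q = 0.5000
step 2: k1 = (0.000000, 0.000000), k2 = (0.000000, 0.000000), k3 = (0.000000, 0.000000), k4 = (0.000000, 0.000000); V <- V + (h/6)(k1 + 2k2 + 2k3 + k4): V^p = -1.0000, V^q = 0.5000


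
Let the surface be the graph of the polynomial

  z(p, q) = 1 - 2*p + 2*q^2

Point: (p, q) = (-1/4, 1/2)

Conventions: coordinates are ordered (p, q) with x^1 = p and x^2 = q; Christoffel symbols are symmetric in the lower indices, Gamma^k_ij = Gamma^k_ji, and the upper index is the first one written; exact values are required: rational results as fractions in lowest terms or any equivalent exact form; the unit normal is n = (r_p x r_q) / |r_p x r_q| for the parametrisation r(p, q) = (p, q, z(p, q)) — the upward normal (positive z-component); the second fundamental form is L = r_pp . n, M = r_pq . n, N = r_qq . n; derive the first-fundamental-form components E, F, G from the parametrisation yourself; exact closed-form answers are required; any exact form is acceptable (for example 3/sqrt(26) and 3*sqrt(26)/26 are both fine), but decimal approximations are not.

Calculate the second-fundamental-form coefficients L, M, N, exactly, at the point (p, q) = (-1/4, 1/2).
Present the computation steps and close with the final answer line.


z_p = -2, z_q = 2, z_pp = 0, z_pq = 0, z_qq = 4
E = 5, F = -4, G = 5; answer radicand W^2 = 9
unnormalised second-form numerators: l = 0, m = 0, n = 4; L = l/sqrt(9), and similarly M = m/sqrt(W^2), N = n/sqrt(W^2)

Answer: L = 0, M = 0, N = 4/3


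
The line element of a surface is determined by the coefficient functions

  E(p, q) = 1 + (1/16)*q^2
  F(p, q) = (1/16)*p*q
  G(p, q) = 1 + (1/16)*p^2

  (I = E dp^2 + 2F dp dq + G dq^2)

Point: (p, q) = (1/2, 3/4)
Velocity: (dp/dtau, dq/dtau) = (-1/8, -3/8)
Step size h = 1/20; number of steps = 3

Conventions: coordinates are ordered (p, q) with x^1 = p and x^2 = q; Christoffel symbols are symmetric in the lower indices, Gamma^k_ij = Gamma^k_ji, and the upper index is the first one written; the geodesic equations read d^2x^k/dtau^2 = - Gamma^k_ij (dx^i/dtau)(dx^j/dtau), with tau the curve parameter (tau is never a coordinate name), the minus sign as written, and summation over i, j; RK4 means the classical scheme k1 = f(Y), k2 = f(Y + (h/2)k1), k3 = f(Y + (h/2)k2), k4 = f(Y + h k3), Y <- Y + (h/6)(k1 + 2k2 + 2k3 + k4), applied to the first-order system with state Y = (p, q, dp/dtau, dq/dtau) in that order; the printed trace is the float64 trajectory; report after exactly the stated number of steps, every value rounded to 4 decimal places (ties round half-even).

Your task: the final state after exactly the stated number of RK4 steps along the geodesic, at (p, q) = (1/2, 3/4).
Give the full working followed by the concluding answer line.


f(Y) = (dp/dtau, dq/dtau, -Gamma^p_ij Y'^i Y'^j, -Gamma^q_ij Y'^i Y'^j) with the Gammas evaluated at the stage position; h = 0.050000; intermediate values shown to 6 dp
step 0: p = 0.5000, q = 0.7500, dp/dtau = -0.1250, dq/dtau = -0.3750
step 1:
  k1: at (p, q) = (0.500000, 0.750000), (dp/dtau, dq/dtau) = (-0.125000, -0.375000); Gamma_ppp = 0.000000, Gamma_ppq = 0.044610, Gamma_pqq = 0.000000, Gamma_qpp = 0.000000, Gamma_qpq = 0.029740, Gamma_qqq = 0.000000; k1 = (-0.125000, -0.375000, -0.004182, -0.002788)
  k2: at (p, q) = (0.496875, 0.740625), (dp/dtau, dq/dtau) = (-0.125105, -0.375070); Gamma_ppp = 0.000000, Gamma_ppq = 0.044097, Gamma_pqq = 0.000000, Gamma_qpp = 0.000000, Gamma_qpq = 0.029584, Gamma_qqq = 0.000000; k2 = (-0.125105, -0.375070, -0.004138, -0.002776)
  k3: at (p, q) = (0.496872, 0.740623), (dp/dtau, dq/dtau) = (-0.125103, -0.375069); Gamma_ppp = 0.000000, Gamma_ppq = 0.044097, Gamma_pqq = 0.000000, Gamma_qpp = 0.000000, Gamma_qpq = 0.029584, Gamma_qqq = 0.000000; k3 = (-0.125103, -0.375069, -0.004138, -0.002776)
  k4: at (p, q) = (0.493745, 0.731247), (dp/dtau, dq/dtau) = (-0.125207, -0.375139); Gamma_ppp = 0.000000, Gamma_ppq = 0.043582, Gamma_pqq = 0.000000, Gamma_qpp = 0.000000, Gamma_qpq = 0.029427, Gamma_qqq = 0.000000; k4 = (-0.125207, -0.375139, -0.004094, -0.002764)
  Y <- Y + (h/6)(k1 + 2k2 + 2k3 + k4): p = 0.4937, q = 0.7312, dp/dtau = -0.1252, dq/dtau = -0.3751
step 2:
  k1: at (p, q) = (0.493745, 0.731247), (dp/dtau, dq/dtau) = (-0.125207, -0.375139); Gamma_ppp = 0.000000, Gamma_ppq = 0.043582, Gamma_pqq = 0.000000, Gamma_qpp = 0.000000, Gamma_qpq = 0.029427, Gamma_qqq = 0.000000; k1 = (-0.125207, -0.375139, -0.004094, -0.002764)
  k2: at (p, q) = (0.490615, 0.721868), (dp/dtau, dq/dtau) = (-0.125309, -0.375208); Gamma_ppp = 0.000000, Gamma_ppq = 0.043066, Gamma_pqq = 0.000000, Gamma_qpp = 0.000000, Gamma_qpq = 0.029270, Gamma_qqq = 0.000000; k2 = (-0.125309, -0.375208, -0.004050, -0.002752)
  k3: at (p, q) = (0.490612, 0.721866), (dp/dtau, dq/dtau) = (-0.125308, -0.375208); Gamma_ppp = 0.000000, Gamma_ppq = 0.043066, Gamma_pqq = 0.000000, Gamma_qpp = 0.000000, Gamma_qpq = 0.029270, Gamma_qqq = 0.000000; k3 = (-0.125308, -0.375208, -0.004050, -0.002752)
  k4: at (p, q) = (0.487479, 0.712486), (dp/dtau, dq/dtau) = (-0.125409, -0.375276); Gamma_ppp = 0.000000, Gamma_ppq = 0.042548, Gamma_pqq = 0.000000, Gamma_qpp = 0.000000, Gamma_qpq = 0.029111, Gamma_qqq = 0.000000; k4 = (-0.125409, -0.375276, -0.004005, -0.002740)
  Y <- Y + (h/6)(k1 + 2k2 + 2k3 + k4): p = 0.4875, q = 0.7125, dp/dtau = -0.1254, dq/dtau = -0.3753
step 3:
  k1: at (p, q) = (0.487479, 0.712486), (dp/dtau, dq/dtau) = (-0.125409, -0.375276); Gamma_ppp = 0.000000, Gamma_ppq = 0.042548, Gamma_pqq = 0.000000, Gamma_qpp = 0.000000, Gamma_qpq = 0.029111, Gamma_qqq = 0.000000; k1 = (-0.125409, -0.375276, -0.004005, -0.002740)
  k2: at (p, q) = (0.484344, 0.703104), (dp/dtau, dq/dtau) = (-0.125510, -0.375345); Gamma_ppp = 0.000000, Gamma_ppq = 0.042029, Gamma_pqq = 0.000000, Gamma_qpp = 0.000000, Gamma_qpq = 0.028952, Gamma_qqq = 0.000000; k2 = (-0.125510, -0.375345, -0.003960, -0.002728)
  k3: at (p, q) = (0.484342, 0.703103), (dp/dtau, dq/dtau) = (-0.125508, -0.375345); Gamma_ppp = 0.000000, Gamma_ppq = 0.042029, Gamma_pqq = 0.000000, Gamma_qpp = 0.000000, Gamma_qpq = 0.028952, Gamma_qqq = 0.000000; k3 = (-0.125508, -0.375345, -0.003960, -0.002728)
  k4: at (p, q) = (0.481204, 0.693719), (dp/dtau, dq/dtau) = (-0.125607, -0.375413); Gamma_ppp = 0.000000, Gamma_ppq = 0.041508, Gamma_pqq = 0.000000, Gamma_qpp = 0.000000, Gamma_qpq = 0.028793, Gamma_qqq = 0.000000; k4 = (-0.125607, -0.375413, -0.003915, -0.002715)
  Y <- Y + (h/6)(k1 + 2k2 + 2k3 + k4): p = 0.4812, q = 0.6937, dp/dtau = -0.1256, dq/dtau = -0.3754

Answer: p = 0.4812, q = 0.6937, dp/dtau = -0.1256, dq/dtau = -0.3754
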